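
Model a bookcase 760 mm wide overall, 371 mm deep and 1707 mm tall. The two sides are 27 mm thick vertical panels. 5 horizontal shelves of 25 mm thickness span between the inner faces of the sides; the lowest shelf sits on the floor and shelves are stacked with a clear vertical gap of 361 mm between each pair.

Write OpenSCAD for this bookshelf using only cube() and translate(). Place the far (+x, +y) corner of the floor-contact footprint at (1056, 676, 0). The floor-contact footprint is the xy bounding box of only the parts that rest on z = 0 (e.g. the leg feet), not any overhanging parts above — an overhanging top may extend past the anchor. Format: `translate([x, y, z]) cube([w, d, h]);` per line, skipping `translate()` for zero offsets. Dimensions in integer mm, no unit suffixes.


translate([296, 305, 0]) cube([27, 371, 1707]);
translate([1029, 305, 0]) cube([27, 371, 1707]);
translate([323, 305, 0]) cube([706, 371, 25]);
translate([323, 305, 386]) cube([706, 371, 25]);
translate([323, 305, 772]) cube([706, 371, 25]);
translate([323, 305, 1158]) cube([706, 371, 25]);
translate([323, 305, 1544]) cube([706, 371, 25]);


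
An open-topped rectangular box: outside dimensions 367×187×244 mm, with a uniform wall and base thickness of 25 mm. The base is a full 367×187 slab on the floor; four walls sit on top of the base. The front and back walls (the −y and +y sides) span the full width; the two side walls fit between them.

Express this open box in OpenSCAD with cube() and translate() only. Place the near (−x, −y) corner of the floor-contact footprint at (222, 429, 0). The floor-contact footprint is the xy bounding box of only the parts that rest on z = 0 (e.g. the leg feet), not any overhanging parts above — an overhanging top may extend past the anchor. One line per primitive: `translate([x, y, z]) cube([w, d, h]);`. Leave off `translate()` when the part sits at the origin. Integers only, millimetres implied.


translate([222, 429, 0]) cube([367, 187, 25]);
translate([222, 429, 25]) cube([367, 25, 219]);
translate([222, 591, 25]) cube([367, 25, 219]);
translate([222, 454, 25]) cube([25, 137, 219]);
translate([564, 454, 25]) cube([25, 137, 219]);


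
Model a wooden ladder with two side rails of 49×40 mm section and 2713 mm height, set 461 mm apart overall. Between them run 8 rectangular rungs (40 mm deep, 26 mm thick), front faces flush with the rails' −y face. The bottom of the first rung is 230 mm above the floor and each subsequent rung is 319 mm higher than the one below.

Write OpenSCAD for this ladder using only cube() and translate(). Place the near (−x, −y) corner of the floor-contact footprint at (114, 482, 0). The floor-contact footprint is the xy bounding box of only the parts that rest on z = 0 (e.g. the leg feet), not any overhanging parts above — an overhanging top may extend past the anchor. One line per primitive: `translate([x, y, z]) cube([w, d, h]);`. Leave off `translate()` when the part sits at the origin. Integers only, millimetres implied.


translate([114, 482, 0]) cube([49, 40, 2713]);
translate([526, 482, 0]) cube([49, 40, 2713]);
translate([163, 482, 230]) cube([363, 40, 26]);
translate([163, 482, 549]) cube([363, 40, 26]);
translate([163, 482, 868]) cube([363, 40, 26]);
translate([163, 482, 1187]) cube([363, 40, 26]);
translate([163, 482, 1506]) cube([363, 40, 26]);
translate([163, 482, 1825]) cube([363, 40, 26]);
translate([163, 482, 2144]) cube([363, 40, 26]);
translate([163, 482, 2463]) cube([363, 40, 26]);


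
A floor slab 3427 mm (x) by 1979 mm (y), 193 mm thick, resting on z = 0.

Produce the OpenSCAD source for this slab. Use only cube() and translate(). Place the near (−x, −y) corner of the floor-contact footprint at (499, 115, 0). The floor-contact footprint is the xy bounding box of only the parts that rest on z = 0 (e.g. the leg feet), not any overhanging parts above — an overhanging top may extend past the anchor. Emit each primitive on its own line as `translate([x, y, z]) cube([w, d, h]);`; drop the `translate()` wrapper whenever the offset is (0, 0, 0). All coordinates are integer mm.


translate([499, 115, 0]) cube([3427, 1979, 193]);


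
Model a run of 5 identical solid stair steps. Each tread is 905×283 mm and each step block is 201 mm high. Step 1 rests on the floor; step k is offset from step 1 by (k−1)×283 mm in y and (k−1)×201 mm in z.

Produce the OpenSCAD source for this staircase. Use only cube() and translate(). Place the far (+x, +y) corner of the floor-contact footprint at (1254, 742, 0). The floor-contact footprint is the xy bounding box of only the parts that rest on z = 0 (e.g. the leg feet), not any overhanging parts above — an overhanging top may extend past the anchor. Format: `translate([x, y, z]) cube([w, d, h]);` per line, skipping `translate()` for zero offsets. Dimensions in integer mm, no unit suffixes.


translate([349, 459, 0]) cube([905, 283, 201]);
translate([349, 742, 201]) cube([905, 283, 201]);
translate([349, 1025, 402]) cube([905, 283, 201]);
translate([349, 1308, 603]) cube([905, 283, 201]);
translate([349, 1591, 804]) cube([905, 283, 201]);


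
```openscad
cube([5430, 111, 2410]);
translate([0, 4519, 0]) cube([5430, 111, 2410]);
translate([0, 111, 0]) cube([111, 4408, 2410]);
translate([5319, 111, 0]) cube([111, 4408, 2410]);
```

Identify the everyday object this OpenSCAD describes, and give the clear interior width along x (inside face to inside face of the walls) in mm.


A house (or room) frame. The interior width is 5208 mm.

Four 2410 mm walls enclosing a rectangle with no floor or roof — a room or house frame. Outside width is 5430 mm and wall thickness is 111 mm, so the interior width is 5430 − 2 × 111 = 5208 mm.


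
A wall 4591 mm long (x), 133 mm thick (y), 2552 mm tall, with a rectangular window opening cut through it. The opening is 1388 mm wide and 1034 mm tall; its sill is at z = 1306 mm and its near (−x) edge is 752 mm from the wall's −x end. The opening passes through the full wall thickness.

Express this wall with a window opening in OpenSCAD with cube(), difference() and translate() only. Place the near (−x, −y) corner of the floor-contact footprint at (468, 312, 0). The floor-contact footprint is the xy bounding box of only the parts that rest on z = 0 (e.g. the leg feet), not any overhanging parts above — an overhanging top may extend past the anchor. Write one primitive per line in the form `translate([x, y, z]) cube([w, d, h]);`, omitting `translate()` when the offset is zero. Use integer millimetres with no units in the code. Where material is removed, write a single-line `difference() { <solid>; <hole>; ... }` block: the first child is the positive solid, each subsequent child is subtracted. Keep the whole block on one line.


difference() { translate([468, 312, 0]) cube([4591, 133, 2552]); translate([1220, 312, 1306]) cube([1388, 133, 1034]); }


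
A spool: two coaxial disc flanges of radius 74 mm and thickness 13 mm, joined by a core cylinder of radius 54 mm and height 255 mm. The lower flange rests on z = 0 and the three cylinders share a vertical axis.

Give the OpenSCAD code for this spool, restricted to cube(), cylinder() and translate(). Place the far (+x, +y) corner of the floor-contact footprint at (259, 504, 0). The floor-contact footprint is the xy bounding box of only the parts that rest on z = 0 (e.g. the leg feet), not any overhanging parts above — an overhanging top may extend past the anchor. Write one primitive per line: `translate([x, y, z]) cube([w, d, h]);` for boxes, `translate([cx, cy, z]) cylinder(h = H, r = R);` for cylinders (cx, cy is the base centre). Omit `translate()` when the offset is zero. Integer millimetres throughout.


translate([185, 430, 0]) cylinder(h = 13, r = 74);
translate([185, 430, 13]) cylinder(h = 255, r = 54);
translate([185, 430, 268]) cylinder(h = 13, r = 74);


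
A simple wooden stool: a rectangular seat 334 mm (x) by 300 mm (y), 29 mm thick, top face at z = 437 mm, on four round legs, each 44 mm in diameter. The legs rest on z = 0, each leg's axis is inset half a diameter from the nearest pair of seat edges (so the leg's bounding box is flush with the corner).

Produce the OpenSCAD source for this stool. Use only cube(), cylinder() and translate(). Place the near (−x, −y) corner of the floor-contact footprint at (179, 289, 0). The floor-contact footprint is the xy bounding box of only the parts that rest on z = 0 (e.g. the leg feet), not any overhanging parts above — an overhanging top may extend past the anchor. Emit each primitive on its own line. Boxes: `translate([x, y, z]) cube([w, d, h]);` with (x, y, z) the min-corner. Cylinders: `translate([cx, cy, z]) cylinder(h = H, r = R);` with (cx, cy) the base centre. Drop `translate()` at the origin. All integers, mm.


translate([179, 289, 408]) cube([334, 300, 29]);
translate([201, 311, 0]) cylinder(h = 408, r = 22);
translate([491, 311, 0]) cylinder(h = 408, r = 22);
translate([201, 567, 0]) cylinder(h = 408, r = 22);
translate([491, 567, 0]) cylinder(h = 408, r = 22);


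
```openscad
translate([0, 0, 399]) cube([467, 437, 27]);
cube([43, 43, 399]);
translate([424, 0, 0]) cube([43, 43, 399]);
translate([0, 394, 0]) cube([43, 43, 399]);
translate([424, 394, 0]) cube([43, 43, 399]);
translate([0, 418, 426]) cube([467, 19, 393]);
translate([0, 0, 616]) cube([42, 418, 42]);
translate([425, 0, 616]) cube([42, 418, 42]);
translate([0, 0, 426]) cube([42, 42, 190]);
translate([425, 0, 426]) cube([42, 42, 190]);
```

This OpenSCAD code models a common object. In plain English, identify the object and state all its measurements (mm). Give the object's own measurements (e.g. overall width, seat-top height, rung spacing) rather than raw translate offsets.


A chair. The seat is a 467×437×27 mm slab with its top at z = 426 mm, on four 43×43 mm corner legs (flush with the seat edges, standing on z = 0). A flat backrest 19 mm thick, 393 mm tall, spans the full seat width and rises from the seat top along its +y edge, rear face flush with the rear of the seat. Two armrests of 42×42 mm section run along each side from the seat's front edge to the front of the backrest, top faces 232 mm above the seat top and outer faces flush with the seat's x-edges; a 42×42 mm post under the front of each armrest stands on the seat at the front corner.


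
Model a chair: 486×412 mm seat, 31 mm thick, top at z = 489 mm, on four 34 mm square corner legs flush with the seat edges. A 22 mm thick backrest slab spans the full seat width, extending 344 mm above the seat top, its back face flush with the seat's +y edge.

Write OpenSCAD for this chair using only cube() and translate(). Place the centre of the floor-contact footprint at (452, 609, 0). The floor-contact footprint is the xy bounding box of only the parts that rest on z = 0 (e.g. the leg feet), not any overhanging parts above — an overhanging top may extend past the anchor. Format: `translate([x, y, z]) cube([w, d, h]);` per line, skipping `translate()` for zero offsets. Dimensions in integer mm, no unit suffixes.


translate([209, 403, 458]) cube([486, 412, 31]);
translate([209, 403, 0]) cube([34, 34, 458]);
translate([661, 403, 0]) cube([34, 34, 458]);
translate([209, 781, 0]) cube([34, 34, 458]);
translate([661, 781, 0]) cube([34, 34, 458]);
translate([209, 793, 489]) cube([486, 22, 344]);


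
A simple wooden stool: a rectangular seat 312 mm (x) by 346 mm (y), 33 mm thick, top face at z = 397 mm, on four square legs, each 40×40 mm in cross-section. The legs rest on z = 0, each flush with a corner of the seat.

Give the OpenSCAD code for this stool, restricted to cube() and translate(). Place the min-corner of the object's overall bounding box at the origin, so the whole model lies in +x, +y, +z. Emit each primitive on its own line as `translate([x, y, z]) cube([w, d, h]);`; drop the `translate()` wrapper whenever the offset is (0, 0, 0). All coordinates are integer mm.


translate([0, 0, 364]) cube([312, 346, 33]);
cube([40, 40, 364]);
translate([272, 0, 0]) cube([40, 40, 364]);
translate([0, 306, 0]) cube([40, 40, 364]);
translate([272, 306, 0]) cube([40, 40, 364]);


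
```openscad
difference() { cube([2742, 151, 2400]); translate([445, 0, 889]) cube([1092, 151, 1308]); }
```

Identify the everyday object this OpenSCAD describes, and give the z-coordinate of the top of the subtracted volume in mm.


A wall with a window opening. The window head height is 2197 mm.

A wall with a rectangular opening subtracted — a window. Sill at z = 889, opening 1308 mm tall, so the head is at 889 + 1308 = 2197 mm.


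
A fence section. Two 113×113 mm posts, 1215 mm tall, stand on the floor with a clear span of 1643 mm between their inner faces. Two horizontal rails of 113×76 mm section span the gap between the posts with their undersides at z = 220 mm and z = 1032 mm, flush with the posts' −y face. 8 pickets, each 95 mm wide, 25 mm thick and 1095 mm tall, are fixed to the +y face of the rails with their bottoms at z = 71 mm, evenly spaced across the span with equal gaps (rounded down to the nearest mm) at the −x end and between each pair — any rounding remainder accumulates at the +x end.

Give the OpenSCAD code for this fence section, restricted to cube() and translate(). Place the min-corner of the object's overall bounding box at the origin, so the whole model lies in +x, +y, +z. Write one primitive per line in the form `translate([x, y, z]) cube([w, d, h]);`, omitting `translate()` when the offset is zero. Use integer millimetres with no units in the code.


cube([113, 113, 1215]);
translate([1756, 0, 0]) cube([113, 113, 1215]);
translate([113, 0, 220]) cube([1643, 113, 76]);
translate([113, 0, 1032]) cube([1643, 113, 76]);
translate([211, 113, 71]) cube([95, 25, 1095]);
translate([404, 113, 71]) cube([95, 25, 1095]);
translate([597, 113, 71]) cube([95, 25, 1095]);
translate([790, 113, 71]) cube([95, 25, 1095]);
translate([983, 113, 71]) cube([95, 25, 1095]);
translate([1176, 113, 71]) cube([95, 25, 1095]);
translate([1369, 113, 71]) cube([95, 25, 1095]);
translate([1562, 113, 71]) cube([95, 25, 1095]);


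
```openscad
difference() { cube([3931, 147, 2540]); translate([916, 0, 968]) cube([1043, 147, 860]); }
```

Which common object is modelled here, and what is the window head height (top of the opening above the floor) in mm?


A wall with a window opening. The window head height is 1828 mm.

A wall with a rectangular opening subtracted — a window. Sill at z = 968, opening 860 mm tall, so the head is at 968 + 860 = 1828 mm.


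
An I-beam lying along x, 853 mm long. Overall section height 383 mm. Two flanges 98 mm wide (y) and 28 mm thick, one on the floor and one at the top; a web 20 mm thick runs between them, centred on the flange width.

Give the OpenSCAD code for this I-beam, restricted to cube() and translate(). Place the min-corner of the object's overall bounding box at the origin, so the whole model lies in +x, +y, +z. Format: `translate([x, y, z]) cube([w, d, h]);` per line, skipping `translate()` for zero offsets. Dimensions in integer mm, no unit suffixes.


cube([853, 98, 28]);
translate([0, 39, 28]) cube([853, 20, 327]);
translate([0, 0, 355]) cube([853, 98, 28]);


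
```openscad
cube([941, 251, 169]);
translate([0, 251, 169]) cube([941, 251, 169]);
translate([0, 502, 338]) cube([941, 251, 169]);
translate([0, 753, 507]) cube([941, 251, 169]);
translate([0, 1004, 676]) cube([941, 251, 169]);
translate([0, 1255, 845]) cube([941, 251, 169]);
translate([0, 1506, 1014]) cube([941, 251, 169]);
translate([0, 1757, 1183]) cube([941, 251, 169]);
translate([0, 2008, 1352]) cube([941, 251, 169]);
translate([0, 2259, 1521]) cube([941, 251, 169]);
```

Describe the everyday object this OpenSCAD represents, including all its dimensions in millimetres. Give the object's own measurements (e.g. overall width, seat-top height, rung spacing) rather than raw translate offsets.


A straight staircase of 10 solid steps. Each step is 941 mm wide (x), 251 mm deep (y, the going) and 169 mm tall (the rise). The first step rests on the floor; each subsequent step sits one going further in +y and one rise higher in +z, directly behind and above the previous step with no overlap.


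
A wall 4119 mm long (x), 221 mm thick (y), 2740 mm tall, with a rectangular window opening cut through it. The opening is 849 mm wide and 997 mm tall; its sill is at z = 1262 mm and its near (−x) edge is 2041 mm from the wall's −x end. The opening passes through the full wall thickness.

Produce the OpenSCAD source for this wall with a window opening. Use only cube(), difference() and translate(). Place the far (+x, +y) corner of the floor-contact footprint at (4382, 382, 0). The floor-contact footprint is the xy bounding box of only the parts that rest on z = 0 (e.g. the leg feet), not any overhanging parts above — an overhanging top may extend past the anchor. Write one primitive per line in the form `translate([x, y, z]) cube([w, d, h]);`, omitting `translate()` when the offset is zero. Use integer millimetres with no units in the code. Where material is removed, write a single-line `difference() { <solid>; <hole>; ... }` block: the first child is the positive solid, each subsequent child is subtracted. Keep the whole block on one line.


difference() { translate([263, 161, 0]) cube([4119, 221, 2740]); translate([2304, 161, 1262]) cube([849, 221, 997]); }


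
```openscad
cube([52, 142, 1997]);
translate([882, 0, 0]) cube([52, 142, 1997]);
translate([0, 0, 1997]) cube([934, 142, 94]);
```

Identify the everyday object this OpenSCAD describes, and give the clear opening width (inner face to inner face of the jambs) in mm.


A door frame. The clear opening width is 830 mm.

Two 1997 mm tall posts with a header on top — a door frame. The left jamb is 52 mm wide at x = 0; the right jamb starts at x = 882. The clear opening is 882 − 52 = 830 mm.


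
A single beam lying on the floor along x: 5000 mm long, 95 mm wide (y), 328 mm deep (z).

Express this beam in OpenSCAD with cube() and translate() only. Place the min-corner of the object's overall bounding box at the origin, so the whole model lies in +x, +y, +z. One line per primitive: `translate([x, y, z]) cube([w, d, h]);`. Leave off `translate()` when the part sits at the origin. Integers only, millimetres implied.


cube([5000, 95, 328]);


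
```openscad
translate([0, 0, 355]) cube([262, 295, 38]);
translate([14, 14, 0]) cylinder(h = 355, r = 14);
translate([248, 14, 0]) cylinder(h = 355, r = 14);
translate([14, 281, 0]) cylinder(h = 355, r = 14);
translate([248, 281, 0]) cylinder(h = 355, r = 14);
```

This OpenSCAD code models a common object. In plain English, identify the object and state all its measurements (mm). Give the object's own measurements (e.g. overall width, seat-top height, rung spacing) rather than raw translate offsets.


A four-legged stool. The seat is a 262×295×38 mm slab whose top surface is at z = 393 mm; four round legs, each 28 mm in diameter, run from the floor (z = 0) to the underside of the seat, each leg's axis is inset half a diameter from the nearest pair of seat edges (so the leg's bounding box is flush with the corner).


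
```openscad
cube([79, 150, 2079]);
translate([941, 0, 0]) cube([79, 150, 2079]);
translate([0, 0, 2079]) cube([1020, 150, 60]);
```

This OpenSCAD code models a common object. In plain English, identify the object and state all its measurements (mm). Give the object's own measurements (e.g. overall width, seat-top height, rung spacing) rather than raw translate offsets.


A door frame. The clear opening is 862 mm wide and 2079 mm high. Two 79 mm wide jambs, 150 mm deep, stand either side of the opening from the floor to the top of the opening. A 60 mm thick head sits across the top of both jambs, spanning the full outside width of the frame.


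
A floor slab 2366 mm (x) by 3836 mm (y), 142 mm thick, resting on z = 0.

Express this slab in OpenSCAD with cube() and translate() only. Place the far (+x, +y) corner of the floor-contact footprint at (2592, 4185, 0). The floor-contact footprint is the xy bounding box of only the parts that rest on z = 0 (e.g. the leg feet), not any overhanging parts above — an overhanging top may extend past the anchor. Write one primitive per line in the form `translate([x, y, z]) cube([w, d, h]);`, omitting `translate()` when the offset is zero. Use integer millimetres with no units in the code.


translate([226, 349, 0]) cube([2366, 3836, 142]);


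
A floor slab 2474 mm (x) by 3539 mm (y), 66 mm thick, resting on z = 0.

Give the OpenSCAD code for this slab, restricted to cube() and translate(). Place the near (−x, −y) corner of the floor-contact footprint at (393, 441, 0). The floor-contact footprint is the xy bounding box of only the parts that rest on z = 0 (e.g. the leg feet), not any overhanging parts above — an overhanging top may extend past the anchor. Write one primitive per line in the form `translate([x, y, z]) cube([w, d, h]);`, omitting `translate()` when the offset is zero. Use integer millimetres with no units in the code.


translate([393, 441, 0]) cube([2474, 3539, 66]);


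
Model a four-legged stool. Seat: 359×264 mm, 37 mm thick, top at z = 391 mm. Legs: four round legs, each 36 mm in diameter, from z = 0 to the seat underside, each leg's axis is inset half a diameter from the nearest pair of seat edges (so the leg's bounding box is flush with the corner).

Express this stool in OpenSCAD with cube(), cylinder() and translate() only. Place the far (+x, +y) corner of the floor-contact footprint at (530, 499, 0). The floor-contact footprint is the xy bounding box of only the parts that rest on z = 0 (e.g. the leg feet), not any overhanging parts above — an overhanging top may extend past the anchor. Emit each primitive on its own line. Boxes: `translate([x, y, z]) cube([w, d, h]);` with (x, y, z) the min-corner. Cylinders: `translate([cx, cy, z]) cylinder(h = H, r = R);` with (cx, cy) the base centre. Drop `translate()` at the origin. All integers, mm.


// leg_h = 391 - 37 = 354
translate([171, 235, 354]) cube([359, 264, 37]);
translate([189, 253, 0]) cylinder(h = 354, r = 18);
translate([512, 253, 0]) cylinder(h = 354, r = 18);
translate([189, 481, 0]) cylinder(h = 354, r = 18);
translate([512, 481, 0]) cylinder(h = 354, r = 18);


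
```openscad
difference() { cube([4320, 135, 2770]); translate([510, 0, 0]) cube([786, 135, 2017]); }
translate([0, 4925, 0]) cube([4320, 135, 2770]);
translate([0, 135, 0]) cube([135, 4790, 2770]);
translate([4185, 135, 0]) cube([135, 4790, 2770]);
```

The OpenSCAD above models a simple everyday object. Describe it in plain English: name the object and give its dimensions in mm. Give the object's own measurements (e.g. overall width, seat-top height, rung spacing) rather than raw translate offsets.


A single room: four walls, each 2770 mm tall and 135 mm thick, enclosing an outside footprint 4320×5060 mm (x × y), no floor or roof. The front and back walls (−y and +y sides) run the full x-width; the side walls fit between their inner faces. A door opening 786 mm wide and 2017 mm tall is cut through the front wall from the floor up, its −x edge 510 mm from the wall's −x end.


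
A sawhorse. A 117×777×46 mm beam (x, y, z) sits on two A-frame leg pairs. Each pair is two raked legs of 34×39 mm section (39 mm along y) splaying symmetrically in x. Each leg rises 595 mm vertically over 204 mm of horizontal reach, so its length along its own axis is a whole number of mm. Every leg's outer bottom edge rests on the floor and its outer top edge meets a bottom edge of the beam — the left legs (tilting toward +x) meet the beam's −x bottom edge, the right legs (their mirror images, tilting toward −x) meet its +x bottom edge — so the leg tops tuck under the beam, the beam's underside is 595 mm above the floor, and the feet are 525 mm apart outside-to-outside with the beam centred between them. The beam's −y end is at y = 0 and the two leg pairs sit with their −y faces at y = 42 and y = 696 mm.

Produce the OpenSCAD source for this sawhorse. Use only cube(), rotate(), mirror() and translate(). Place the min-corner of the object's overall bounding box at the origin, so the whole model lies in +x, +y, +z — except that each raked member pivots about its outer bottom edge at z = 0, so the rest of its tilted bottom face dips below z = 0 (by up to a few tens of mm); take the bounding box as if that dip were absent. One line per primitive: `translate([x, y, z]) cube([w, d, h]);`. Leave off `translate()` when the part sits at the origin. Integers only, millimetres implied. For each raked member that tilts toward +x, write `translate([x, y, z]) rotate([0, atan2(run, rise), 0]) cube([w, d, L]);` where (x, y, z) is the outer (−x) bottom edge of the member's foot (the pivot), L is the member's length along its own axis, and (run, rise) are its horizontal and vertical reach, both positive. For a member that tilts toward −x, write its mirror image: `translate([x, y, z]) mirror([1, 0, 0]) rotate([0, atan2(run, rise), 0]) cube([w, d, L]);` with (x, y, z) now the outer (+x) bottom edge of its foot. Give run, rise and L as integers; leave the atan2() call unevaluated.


translate([204, 0, 595]) cube([117, 777, 46]);
translate([0, 42, 0]) rotate([0, atan2(204, 595), 0]) cube([34, 39, 629]);
translate([525, 42, 0]) mirror([1, 0, 0]) rotate([0, atan2(204, 595), 0]) cube([34, 39, 629]);
translate([0, 696, 0]) rotate([0, atan2(204, 595), 0]) cube([34, 39, 629]);
translate([525, 696, 0]) mirror([1, 0, 0]) rotate([0, atan2(204, 595), 0]) cube([34, 39, 629]);


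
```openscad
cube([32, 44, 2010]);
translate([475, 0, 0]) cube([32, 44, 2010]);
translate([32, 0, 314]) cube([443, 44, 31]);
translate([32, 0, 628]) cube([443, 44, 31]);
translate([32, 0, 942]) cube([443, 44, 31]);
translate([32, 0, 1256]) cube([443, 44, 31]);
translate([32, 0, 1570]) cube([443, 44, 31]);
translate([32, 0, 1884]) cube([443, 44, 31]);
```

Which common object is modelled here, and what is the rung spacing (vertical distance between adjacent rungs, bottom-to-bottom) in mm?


A ladder. The rung spacing is 314 mm.

Two tall 32×44 posts with 6 short bars between them — a ladder. Adjacent rungs sit at z = 314 and z = 628, so the spacing is 628 − 314 = 314 mm.


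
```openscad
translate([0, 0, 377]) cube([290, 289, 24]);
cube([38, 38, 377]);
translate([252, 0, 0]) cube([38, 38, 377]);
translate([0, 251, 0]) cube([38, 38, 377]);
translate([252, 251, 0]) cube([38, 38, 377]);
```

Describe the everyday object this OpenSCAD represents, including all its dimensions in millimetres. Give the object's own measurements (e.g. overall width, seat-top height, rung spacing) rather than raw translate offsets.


A simple wooden stool: a rectangular seat 290 mm (x) by 289 mm (y), 24 mm thick, top face at z = 401 mm, on four square legs, each 38×38 mm in cross-section. The legs rest on z = 0, each flush with a corner of the seat.


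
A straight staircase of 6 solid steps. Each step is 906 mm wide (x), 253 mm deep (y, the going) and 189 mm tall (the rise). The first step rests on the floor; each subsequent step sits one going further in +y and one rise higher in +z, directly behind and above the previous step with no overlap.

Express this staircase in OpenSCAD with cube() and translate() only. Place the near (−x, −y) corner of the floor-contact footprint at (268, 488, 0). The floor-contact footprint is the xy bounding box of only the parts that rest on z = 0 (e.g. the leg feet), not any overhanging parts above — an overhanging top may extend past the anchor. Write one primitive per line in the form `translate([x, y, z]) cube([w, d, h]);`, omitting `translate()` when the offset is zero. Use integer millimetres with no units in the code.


translate([268, 488, 0]) cube([906, 253, 189]);
translate([268, 741, 189]) cube([906, 253, 189]);
translate([268, 994, 378]) cube([906, 253, 189]);
translate([268, 1247, 567]) cube([906, 253, 189]);
translate([268, 1500, 756]) cube([906, 253, 189]);
translate([268, 1753, 945]) cube([906, 253, 189]);


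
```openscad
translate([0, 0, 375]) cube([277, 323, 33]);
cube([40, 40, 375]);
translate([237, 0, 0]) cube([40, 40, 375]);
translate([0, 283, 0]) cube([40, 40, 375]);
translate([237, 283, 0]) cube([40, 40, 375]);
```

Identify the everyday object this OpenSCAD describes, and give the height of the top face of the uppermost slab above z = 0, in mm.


A stool. The seat height is 408 mm.

A 277×323×33 slab at z = 375 on four corner posts — a stool. The seat top is 375 + 33 = 408 mm.


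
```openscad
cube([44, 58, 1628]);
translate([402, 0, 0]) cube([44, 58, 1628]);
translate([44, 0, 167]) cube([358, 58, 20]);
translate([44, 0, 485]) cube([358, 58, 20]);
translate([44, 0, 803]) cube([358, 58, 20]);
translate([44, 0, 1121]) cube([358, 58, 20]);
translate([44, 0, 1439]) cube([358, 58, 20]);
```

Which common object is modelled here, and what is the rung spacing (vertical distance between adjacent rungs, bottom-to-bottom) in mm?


A ladder. The rung spacing is 318 mm.

Two tall 44×58 posts with 5 short bars between them — a ladder. Adjacent rungs sit at z = 167 and z = 485, so the spacing is 485 − 167 = 318 mm.


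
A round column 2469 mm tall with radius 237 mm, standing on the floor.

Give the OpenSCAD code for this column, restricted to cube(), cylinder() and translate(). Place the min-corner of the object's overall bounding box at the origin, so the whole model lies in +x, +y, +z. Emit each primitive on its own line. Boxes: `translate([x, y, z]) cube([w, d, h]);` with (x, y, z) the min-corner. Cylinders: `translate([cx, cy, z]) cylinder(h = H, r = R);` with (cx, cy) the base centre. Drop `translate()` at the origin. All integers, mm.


translate([237, 237, 0]) cylinder(h = 2469, r = 237);


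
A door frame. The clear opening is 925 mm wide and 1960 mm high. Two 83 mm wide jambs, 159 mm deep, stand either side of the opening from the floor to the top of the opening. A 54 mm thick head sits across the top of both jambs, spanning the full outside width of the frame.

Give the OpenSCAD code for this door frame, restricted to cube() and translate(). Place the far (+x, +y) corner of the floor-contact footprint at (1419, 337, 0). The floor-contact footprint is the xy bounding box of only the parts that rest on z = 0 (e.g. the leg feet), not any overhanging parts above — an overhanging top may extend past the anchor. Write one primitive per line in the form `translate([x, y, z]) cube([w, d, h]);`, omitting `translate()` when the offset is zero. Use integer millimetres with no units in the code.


translate([328, 178, 0]) cube([83, 159, 1960]);
translate([1336, 178, 0]) cube([83, 159, 1960]);
translate([328, 178, 1960]) cube([1091, 159, 54]);


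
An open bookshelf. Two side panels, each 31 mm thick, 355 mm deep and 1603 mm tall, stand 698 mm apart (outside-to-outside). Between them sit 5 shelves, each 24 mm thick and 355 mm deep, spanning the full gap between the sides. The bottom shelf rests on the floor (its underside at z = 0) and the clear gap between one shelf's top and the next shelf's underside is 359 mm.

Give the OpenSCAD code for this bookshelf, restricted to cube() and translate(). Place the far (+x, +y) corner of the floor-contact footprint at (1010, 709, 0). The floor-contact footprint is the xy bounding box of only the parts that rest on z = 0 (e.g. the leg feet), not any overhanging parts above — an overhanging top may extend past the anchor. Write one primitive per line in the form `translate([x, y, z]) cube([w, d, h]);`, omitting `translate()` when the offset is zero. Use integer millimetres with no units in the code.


translate([312, 354, 0]) cube([31, 355, 1603]);
translate([979, 354, 0]) cube([31, 355, 1603]);
translate([343, 354, 0]) cube([636, 355, 24]);
translate([343, 354, 383]) cube([636, 355, 24]);
translate([343, 354, 766]) cube([636, 355, 24]);
translate([343, 354, 1149]) cube([636, 355, 24]);
translate([343, 354, 1532]) cube([636, 355, 24]);


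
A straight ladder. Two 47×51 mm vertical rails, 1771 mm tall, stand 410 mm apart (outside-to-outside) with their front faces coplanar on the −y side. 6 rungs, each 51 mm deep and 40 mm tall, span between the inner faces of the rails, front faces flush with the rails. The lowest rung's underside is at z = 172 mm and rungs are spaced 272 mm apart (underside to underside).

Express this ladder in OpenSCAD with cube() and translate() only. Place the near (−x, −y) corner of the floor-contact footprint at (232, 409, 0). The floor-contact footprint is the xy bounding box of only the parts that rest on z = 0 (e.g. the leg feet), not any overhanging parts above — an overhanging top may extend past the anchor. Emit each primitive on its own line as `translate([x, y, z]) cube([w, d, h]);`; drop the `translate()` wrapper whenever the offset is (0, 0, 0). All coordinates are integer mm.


translate([232, 409, 0]) cube([47, 51, 1771]);
translate([595, 409, 0]) cube([47, 51, 1771]);
translate([279, 409, 172]) cube([316, 51, 40]);
translate([279, 409, 444]) cube([316, 51, 40]);
translate([279, 409, 716]) cube([316, 51, 40]);
translate([279, 409, 988]) cube([316, 51, 40]);
translate([279, 409, 1260]) cube([316, 51, 40]);
translate([279, 409, 1532]) cube([316, 51, 40]);


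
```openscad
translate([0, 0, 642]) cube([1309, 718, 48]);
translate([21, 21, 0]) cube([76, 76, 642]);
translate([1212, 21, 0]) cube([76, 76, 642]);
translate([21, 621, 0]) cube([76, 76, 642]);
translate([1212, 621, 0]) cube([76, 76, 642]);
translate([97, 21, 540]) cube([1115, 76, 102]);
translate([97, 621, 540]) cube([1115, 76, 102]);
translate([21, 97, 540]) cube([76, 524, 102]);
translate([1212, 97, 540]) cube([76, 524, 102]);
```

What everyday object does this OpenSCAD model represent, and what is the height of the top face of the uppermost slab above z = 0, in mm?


A table. The table height is 690 mm.

A 1309×718×48 slab sits at z = 642 on four 76 mm square posts — a table. The top surface is at 642 + 48 = 690 mm.


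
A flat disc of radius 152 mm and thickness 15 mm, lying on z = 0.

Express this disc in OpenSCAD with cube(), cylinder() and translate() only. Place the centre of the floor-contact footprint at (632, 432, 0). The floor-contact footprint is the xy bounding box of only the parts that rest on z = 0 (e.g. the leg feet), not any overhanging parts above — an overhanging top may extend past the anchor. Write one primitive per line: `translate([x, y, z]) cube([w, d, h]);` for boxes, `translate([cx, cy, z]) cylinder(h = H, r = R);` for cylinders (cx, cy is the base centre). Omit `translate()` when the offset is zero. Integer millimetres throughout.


translate([632, 432, 0]) cylinder(h = 15, r = 152);


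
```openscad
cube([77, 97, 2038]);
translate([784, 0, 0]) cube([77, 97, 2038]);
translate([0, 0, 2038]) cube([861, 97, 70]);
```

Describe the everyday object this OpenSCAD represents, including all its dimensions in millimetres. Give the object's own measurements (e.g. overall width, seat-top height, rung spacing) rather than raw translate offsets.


A door frame. The clear opening is 707 mm wide and 2038 mm high. Two 77 mm wide jambs, 97 mm deep, stand either side of the opening from the floor to the top of the opening. A 70 mm thick head sits across the top of both jambs, spanning the full outside width of the frame.


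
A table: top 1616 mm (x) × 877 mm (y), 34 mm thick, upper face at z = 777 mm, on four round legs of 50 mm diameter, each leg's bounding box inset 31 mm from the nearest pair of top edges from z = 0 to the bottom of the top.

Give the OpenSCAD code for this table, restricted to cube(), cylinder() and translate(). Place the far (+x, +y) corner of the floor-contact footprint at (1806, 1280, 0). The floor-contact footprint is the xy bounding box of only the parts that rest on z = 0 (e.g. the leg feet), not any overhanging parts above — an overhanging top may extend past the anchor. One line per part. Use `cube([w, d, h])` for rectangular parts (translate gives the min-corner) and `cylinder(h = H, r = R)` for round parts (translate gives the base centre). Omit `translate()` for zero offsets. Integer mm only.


// leg_h = 777 - 34 = 743
translate([221, 434, 743]) cube([1616, 877, 34]);
translate([277, 490, 0]) cylinder(h = 743, r = 25);
translate([1781, 490, 0]) cylinder(h = 743, r = 25);
translate([277, 1255, 0]) cylinder(h = 743, r = 25);
translate([1781, 1255, 0]) cylinder(h = 743, r = 25);


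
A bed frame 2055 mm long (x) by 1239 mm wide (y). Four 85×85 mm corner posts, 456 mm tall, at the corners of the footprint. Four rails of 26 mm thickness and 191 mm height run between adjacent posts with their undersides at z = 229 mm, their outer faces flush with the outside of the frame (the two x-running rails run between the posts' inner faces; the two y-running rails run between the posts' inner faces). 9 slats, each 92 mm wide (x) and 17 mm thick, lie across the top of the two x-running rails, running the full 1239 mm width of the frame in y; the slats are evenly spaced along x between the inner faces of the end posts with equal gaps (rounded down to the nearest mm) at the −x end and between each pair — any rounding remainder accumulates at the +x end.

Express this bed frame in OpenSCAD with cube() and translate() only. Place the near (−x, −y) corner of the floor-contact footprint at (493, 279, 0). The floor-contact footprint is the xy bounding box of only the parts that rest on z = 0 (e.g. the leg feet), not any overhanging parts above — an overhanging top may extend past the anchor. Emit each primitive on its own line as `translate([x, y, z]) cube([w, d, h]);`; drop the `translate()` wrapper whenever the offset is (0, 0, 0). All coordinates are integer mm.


translate([493, 279, 0]) cube([85, 85, 456]);
translate([493, 1433, 0]) cube([85, 85, 456]);
translate([2463, 279, 0]) cube([85, 85, 456]);
translate([2463, 1433, 0]) cube([85, 85, 456]);
translate([578, 279, 229]) cube([1885, 26, 191]);
translate([578, 1492, 229]) cube([1885, 26, 191]);
translate([493, 364, 229]) cube([26, 1069, 191]);
translate([2522, 364, 229]) cube([26, 1069, 191]);
translate([683, 279, 420]) cube([92, 1239, 17]);
translate([880, 279, 420]) cube([92, 1239, 17]);
translate([1077, 279, 420]) cube([92, 1239, 17]);
translate([1274, 279, 420]) cube([92, 1239, 17]);
translate([1471, 279, 420]) cube([92, 1239, 17]);
translate([1668, 279, 420]) cube([92, 1239, 17]);
translate([1865, 279, 420]) cube([92, 1239, 17]);
translate([2062, 279, 420]) cube([92, 1239, 17]);
translate([2259, 279, 420]) cube([92, 1239, 17]);


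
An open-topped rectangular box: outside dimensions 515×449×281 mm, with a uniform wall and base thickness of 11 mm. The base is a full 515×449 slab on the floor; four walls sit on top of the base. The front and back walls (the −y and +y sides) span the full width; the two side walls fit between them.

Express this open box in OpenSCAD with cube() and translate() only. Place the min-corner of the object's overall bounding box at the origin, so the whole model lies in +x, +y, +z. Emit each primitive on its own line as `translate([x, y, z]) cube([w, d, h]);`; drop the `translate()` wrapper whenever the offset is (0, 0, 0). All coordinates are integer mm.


cube([515, 449, 11]);
translate([0, 0, 11]) cube([515, 11, 270]);
translate([0, 438, 11]) cube([515, 11, 270]);
translate([0, 11, 11]) cube([11, 427, 270]);
translate([504, 11, 11]) cube([11, 427, 270]);


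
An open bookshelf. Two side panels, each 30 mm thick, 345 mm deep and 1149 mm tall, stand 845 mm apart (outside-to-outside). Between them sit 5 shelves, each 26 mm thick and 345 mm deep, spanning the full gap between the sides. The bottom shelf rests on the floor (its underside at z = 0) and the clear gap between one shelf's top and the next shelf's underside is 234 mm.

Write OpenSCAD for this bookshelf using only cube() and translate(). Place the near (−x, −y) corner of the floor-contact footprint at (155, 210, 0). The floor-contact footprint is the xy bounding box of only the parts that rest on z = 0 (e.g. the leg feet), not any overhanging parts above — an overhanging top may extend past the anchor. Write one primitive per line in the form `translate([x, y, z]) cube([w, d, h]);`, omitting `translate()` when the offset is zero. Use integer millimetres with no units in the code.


translate([155, 210, 0]) cube([30, 345, 1149]);
translate([970, 210, 0]) cube([30, 345, 1149]);
translate([185, 210, 0]) cube([785, 345, 26]);
translate([185, 210, 260]) cube([785, 345, 26]);
translate([185, 210, 520]) cube([785, 345, 26]);
translate([185, 210, 780]) cube([785, 345, 26]);
translate([185, 210, 1040]) cube([785, 345, 26]);
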